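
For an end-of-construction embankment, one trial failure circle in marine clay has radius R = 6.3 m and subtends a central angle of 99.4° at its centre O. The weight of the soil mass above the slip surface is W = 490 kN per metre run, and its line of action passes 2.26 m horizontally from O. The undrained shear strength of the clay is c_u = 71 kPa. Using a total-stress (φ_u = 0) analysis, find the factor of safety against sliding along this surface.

Taking moments about the centre O, the resisting moment is provided by the undrained shear strength acting along the arc:
Arc length L_a = R·θ = 6.3·(99.4°·π/180) = 6.3·1.7349 = 10.93 m
M_R = c_u·L_a·R = 71·10.93·6.3 = 4888.8 kN·m/m
M_D = W·d = 490·2.26 = 1107.4 kN·m/m
FS = M_R / M_D = 4888.8 / 1107.4 = 4.415

FS = 4.41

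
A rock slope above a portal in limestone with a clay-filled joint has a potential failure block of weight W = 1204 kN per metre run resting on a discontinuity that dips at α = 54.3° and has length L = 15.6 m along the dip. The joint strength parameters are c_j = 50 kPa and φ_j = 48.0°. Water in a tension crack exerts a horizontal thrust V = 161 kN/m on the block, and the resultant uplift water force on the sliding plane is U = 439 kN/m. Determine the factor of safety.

FS = 0.87

Resolving the block weight along and normal to the plane and applying the Mohr–Coulomb strength on the joint:
N' = W cosα − U − V sinα = 1204·cos54.3° − 439 − 161·sin54.3° = 132.8 kN/m
Driving force T = W sinα + V cosα = 1204·sin54.3° + 161·cos54.3° = 1071.7 kN/m
Resisting force R = c_j·L + N'·tanφ_j = 50·15.6 + 132.8·tan48.0° = 780.0 + 147.5 = 927.5 kN/m
FS = R / T = 927.5 / 1071.7 = 0.865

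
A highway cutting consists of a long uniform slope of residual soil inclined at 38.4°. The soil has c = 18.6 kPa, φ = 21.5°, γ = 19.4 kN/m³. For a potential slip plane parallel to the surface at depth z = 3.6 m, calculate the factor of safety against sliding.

For an infinite slope with a slip plane parallel to the surface (no pore pressure): FS = [c + γz cos²β tanφ] / [γz sinβ cosβ].
γz = 19.4·3.6 = 69.84 kN/m²
Numerator = 18.6 + 69.84·cos²38.4°·tan21.5° = 18.6 + 69.84·0.6142·0.3939 = 35.496 kPa
Denominator = 69.84·sin38.4°·cos38.4° = 69.84·0.6211·0.7837 = 33.997 kPa
FS = 35.496 / 33.997 = 1.044

FS = 1.04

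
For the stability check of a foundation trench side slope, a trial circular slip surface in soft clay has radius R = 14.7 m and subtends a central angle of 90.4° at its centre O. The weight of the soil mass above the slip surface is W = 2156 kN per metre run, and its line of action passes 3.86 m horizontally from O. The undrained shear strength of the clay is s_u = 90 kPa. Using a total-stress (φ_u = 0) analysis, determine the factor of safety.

Taking moments about the centre O, the resisting moment is provided by the undrained shear strength acting along the arc:
Arc length L_a = R·θ = 14.7·(90.4°·π/180) = 14.7·1.5778 = 23.19 m
M_R = s_u·L_a·R = 90·23.19·14.7 = 30684.8 kN·m/m
M_D = W·d = 2156·3.86 = 8322.2 kN·m/m
FS = M_R / M_D = 30684.8 / 8322.2 = 3.687

FS = 3.69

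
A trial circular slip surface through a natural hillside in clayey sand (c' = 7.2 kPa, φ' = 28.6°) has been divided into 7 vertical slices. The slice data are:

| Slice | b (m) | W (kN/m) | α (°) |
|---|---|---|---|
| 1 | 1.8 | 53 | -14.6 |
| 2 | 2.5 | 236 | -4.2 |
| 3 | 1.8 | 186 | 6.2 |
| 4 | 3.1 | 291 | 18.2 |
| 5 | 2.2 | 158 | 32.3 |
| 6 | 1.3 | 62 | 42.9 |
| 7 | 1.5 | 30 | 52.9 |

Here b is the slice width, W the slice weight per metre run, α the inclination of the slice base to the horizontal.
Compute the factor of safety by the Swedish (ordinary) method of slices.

Ordinary method of slices: FS = Σ[c'·Δl_i + (W_i cosα_i)·tanφ'] / Σ W_i sinα_i, with Δl_i = b_i / cosα_i.
Slice 1: Δl = 1.8/cos(-14.6°) = 1.860 m; N'_1 = 53·cos(-14.6°) = 51.3; c'Δl = 13.39; W sinα = -13.4
Slice 2: Δl = 2.5/cos(-4.2°) = 2.507 m; N'_2 = 236·cos(-4.2°) = 235.4; c'Δl = 18.05; W sinα = -17.3
Slice 3: Δl = 1.8/cos6.2° = 1.811 m; N'_3 = 186·cos6.2° = 184.9; c'Δl = 13.04; W sinα = 20.1
Slice 4: Δl = 3.1/cos18.2° = 3.263 m; N'_4 = 291·cos18.2° = 276.4; c'Δl = 23.50; W sinα = 90.9
Slice 5: Δl = 2.2/cos32.3° = 2.603 m; N'_5 = 158·cos32.3° = 133.6; c'Δl = 18.74; W sinα = 84.4
Slice 6: Δl = 1.3/cos42.9° = 1.775 m; N'_6 = 62·cos42.9° = 45.4; c'Δl = 12.78; W sinα = 42.2
Slice 7: Δl = 1.5/cos52.9° = 2.487 m; N'_7 = 30·cos52.9° = 18.1; c'Δl = 17.90; W sinα = 23.9
Σc'Δl = 117.4 kN/m; ΣN' = 945.1 kN/m; ΣW sinα = 230.9 kN/m
Resisting = 117.4 + 945.1·tan28.6° = 117.4 + 515.3 = 632.7 kN/m
FS = 632.7 / 230.9 = 2.740

FS = 2.74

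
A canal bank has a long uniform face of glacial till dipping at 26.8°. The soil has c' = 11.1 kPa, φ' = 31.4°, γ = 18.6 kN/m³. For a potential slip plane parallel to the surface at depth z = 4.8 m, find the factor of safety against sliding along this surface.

FS = 1.52

For an infinite slope with a slip plane parallel to the surface (no pore pressure): FS = [c' + γz cos²β tanφ'] / [γz sinβ cosβ].
γz = 18.6·4.8 = 89.28 kN/m²
Numerator = 11.1 + 89.28·cos²26.8°·tan31.4° = 11.1 + 89.28·0.7967·0.6104 = 54.518 kPa
Denominator = 89.28·sin26.8°·cos26.8° = 89.28·0.4509·0.8926 = 35.930 kPa
FS = 54.518 / 35.930 = 1.517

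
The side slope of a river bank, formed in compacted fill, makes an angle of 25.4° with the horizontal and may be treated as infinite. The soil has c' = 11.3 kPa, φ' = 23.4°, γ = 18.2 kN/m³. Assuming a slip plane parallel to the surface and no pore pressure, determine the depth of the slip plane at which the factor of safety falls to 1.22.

z = 5.19 m

Setting FS = 1.22 in FS = [c' + γz cos²β tanφ'] / [γz sinβ cosβ] and solving for z:
z = c' / [γ cosβ (FS·sinβ − cosβ·tanφ')]
  = 11.3 / [18.2·cos25.4°·(1.22·sin25.4° − cos25.4°·tan23.4°)]
  = 11.3 / [18.2·0.9033·(1.22·0.4289 − 0.9033·0.4327)]
  = 11.3 / 2.1766 = 5.192 m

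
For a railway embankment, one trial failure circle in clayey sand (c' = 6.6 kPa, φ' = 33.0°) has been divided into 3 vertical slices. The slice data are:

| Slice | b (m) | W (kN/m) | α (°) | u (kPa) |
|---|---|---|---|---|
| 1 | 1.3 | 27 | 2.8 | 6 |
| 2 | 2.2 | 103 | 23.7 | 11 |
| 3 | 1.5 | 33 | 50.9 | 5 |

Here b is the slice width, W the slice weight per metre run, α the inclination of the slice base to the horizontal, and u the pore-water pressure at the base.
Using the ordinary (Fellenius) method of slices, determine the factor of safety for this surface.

Ordinary method of slices: FS = Σ[c'·Δl_i + (W_i cosα_i − u_i·Δl_i)·tanφ'] / Σ W_i sinα_i, with Δl_i = b_i / cosα_i.
Slice 1: Δl = 1.3/cos2.8° = 1.302 m; N'_1 = 27·cos2.8° − 6·1.302 = 19.2; c'Δl = 8.59; W sinα = 1.3
Slice 2: Δl = 2.2/cos23.7° = 2.403 m; N'_2 = 103·cos23.7° − 11·2.403 = 67.9; c'Δl = 15.86; W sinα = 41.4
Slice 3: Δl = 1.5/cos50.9° = 2.378 m; N'_3 = 33·cos50.9° − 5·2.378 = 8.9; c'Δl = 15.70; W sinα = 25.6
Σc'Δl = 40.1 kN/m; ΣN' = 96.0 kN/m; ΣW sinα = 68.3 kN/m
Resisting = 40.1 + 96.0·tan33.0° = 40.1 + 62.3 = 102.5 kN/m
FS = 102.5 / 68.3 = 1.500

FS = 1.50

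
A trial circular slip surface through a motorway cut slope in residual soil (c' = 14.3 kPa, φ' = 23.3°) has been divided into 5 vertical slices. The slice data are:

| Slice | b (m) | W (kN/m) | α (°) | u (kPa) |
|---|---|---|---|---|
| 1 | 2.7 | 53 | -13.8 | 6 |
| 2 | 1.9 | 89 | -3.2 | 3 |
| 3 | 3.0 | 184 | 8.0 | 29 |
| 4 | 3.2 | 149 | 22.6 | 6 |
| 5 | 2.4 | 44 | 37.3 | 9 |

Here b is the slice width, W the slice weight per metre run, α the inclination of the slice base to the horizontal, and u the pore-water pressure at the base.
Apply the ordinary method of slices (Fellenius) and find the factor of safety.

FS = 3.79

Ordinary method of slices: FS = Σ[c'·Δl_i + (W_i cosα_i − u_i·Δl_i)·tanφ'] / Σ W_i sinα_i, with Δl_i = b_i / cosα_i.
Slice 1: Δl = 2.7/cos(-13.8°) = 2.780 m; N'_1 = 53·cos(-13.8°) − 6·2.780 = 34.8; c'Δl = 39.76; W sinα = -12.6
Slice 2: Δl = 1.9/cos(-3.2°) = 1.903 m; N'_2 = 89·cos(-3.2°) − 3·1.903 = 83.2; c'Δl = 27.21; W sinα = -5.0
Slice 3: Δl = 3.0/cos8.0° = 3.029 m; N'_3 = 184·cos8.0° − 29·3.029 = 94.4; c'Δl = 43.32; W sinα = 25.6
Slice 4: Δl = 3.2/cos22.6° = 3.466 m; N'_4 = 149·cos22.6° − 6·3.466 = 116.8; c'Δl = 49.57; W sinα = 57.3
Slice 5: Δl = 2.4/cos37.3° = 3.017 m; N'_5 = 44·cos37.3° − 9·3.017 = 7.8; c'Δl = 43.14; W sinα = 26.7
Σc'Δl = 203.0 kN/m; ΣN' = 336.9 kN/m; ΣW sinα = 91.9 kN/m
Resisting = 203.0 + 336.9·tan23.3° = 203.0 + 145.1 = 348.1 kN/m
FS = 348.1 / 91.9 = 3.787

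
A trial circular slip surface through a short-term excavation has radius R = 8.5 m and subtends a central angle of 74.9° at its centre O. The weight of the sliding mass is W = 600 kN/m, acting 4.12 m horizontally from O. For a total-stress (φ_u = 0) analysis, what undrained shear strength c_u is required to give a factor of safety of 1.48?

c_u = 38.7 kPa

FS = c_u·L_a·R / (W·d), so c_u = FS·W·d / (L_a·R).
Arc length L_a = R·θ = 8.5·(74.9°·π/180) = 8.5·1.3073 = 11.11 m
c_u = 1.48·600·4.12 / (11.11·8.5) = 3658.6 / 94.45 = 38.74 kPa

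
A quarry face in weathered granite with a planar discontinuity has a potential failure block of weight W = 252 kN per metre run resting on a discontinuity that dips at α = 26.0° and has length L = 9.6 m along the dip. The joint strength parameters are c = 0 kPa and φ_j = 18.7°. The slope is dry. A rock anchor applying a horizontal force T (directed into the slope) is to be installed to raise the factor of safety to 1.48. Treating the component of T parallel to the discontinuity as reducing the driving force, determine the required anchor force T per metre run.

T = 59 kN/m

Resolving forces along and normal to the sliding plane, with the horizontal anchor force T adding T·sinα to the effective normal force and T·cosα acting up the plane against the driving force:
FS = [cL + (W cosα + T sinα) tanφ_j] / [W sinα − T cosα]
Without the anchor: N' = 226.5 kN/m, driving T_d = 110.5 kN/m, resisting R = 0·9.6 + 226.5·tan18.7° = 76.7 kN/m, FS = 0.69.
Setting FS = 1.48 and solving for T:
1.48·(110.5 − T cos26.0°) = 76.7 + T sin26.0°·tan18.7°
T·(sin26.0°·tan18.7° + 1.48·cos26.0°) = 1.48·110.5 − 76.7
T·(0.4384·0.3385 + 1.48·0.8988) = 163.5 − 76.7 = 86.8
T·1.4786 = 86.8
T = 58.7 kN/m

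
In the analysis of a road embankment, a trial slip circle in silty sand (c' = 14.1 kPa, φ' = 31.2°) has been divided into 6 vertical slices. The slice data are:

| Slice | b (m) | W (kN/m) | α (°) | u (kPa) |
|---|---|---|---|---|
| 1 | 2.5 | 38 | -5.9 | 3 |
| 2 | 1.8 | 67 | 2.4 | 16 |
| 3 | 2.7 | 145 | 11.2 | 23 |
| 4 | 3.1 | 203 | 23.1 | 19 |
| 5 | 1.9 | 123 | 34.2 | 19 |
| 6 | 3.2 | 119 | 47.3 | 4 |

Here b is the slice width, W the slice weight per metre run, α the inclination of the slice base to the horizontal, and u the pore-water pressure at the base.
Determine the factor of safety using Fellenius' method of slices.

FS = 1.83

Ordinary method of slices: FS = Σ[c'·Δl_i + (W_i cosα_i − u_i·Δl_i)·tanφ'] / Σ W_i sinα_i, with Δl_i = b_i / cosα_i.
Slice 1: Δl = 2.5/cos(-5.9°) = 2.513 m; N'_1 = 38·cos(-5.9°) − 3·2.513 = 30.3; c'Δl = 35.44; W sinα = -3.9
Slice 2: Δl = 1.8/cos2.4° = 1.802 m; N'_2 = 67·cos2.4° − 16·1.802 = 38.1; c'Δl = 25.40; W sinα = 2.8
Slice 3: Δl = 2.7/cos11.2° = 2.752 m; N'_3 = 145·cos11.2° − 23·2.752 = 78.9; c'Δl = 38.81; W sinα = 28.2
Slice 4: Δl = 3.1/cos23.1° = 3.370 m; N'_4 = 203·cos23.1° − 19·3.370 = 122.7; c'Δl = 47.52; W sinα = 79.6
Slice 5: Δl = 1.9/cos34.2° = 2.297 m; N'_5 = 123·cos34.2° − 19·2.297 = 58.1; c'Δl = 32.39; W sinα = 69.1
Slice 6: Δl = 3.2/cos47.3° = 4.719 m; N'_6 = 119·cos47.3° − 4·4.719 = 61.8; c'Δl = 66.53; W sinα = 87.5
Σc'Δl = 246.1 kN/m; ΣN' = 389.9 kN/m; ΣW sinα = 263.3 kN/m
Resisting = 246.1 + 389.9·tan31.2° = 246.1 + 236.1 = 482.2 kN/m
FS = 482.2 / 263.3 = 1.831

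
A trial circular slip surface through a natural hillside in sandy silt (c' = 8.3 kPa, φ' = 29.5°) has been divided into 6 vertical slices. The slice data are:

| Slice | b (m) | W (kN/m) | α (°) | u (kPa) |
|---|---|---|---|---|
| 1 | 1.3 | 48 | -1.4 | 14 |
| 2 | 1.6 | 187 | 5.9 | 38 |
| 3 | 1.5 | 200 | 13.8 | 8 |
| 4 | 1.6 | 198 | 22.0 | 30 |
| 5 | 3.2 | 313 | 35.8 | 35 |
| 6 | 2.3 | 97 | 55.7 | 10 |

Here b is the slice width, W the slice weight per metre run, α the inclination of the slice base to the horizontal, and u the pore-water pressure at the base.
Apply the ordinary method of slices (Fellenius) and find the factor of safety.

FS = 1.13

Ordinary method of slices: FS = Σ[c'·Δl_i + (W_i cosα_i − u_i·Δl_i)·tanφ'] / Σ W_i sinα_i, with Δl_i = b_i / cosα_i.
Slice 1: Δl = 1.3/cos(-1.4°) = 1.300 m; N'_1 = 48·cos(-1.4°) − 14·1.300 = 29.8; c'Δl = 10.79; W sinα = -1.2
Slice 2: Δl = 1.6/cos5.9° = 1.609 m; N'_2 = 187·cos5.9° − 38·1.609 = 124.9; c'Δl = 13.35; W sinα = 19.2
Slice 3: Δl = 1.5/cos13.8° = 1.545 m; N'_3 = 200·cos13.8° − 8·1.545 = 181.9; c'Δl = 12.82; W sinα = 47.7
Slice 4: Δl = 1.6/cos22.0° = 1.726 m; N'_4 = 198·cos22.0° − 30·1.726 = 131.8; c'Δl = 14.32; W sinα = 74.2
Slice 5: Δl = 3.2/cos35.8° = 3.945 m; N'_5 = 313·cos35.8° − 35·3.945 = 115.8; c'Δl = 32.75; W sinα = 183.1
Slice 6: Δl = 2.3/cos55.7° = 4.081 m; N'_6 = 97·cos55.7° − 10·4.081 = 13.8; c'Δl = 33.88; W sinα = 80.1
Σc'Δl = 117.9 kN/m; ΣN' = 598.0 kN/m; ΣW sinα = 403.2 kN/m
Resisting = 117.9 + 598.0·tan29.5° = 117.9 + 338.3 = 456.2 kN/m
FS = 456.2 / 403.2 = 1.132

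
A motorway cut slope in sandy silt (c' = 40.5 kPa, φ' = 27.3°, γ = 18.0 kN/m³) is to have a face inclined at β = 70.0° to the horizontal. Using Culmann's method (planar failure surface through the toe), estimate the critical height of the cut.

Culmann's analysis gives the critical failure plane at α_cr = (β + φ')/2 = (70.0 + 27.3)/2 = 48.6°, and the critical height
H_c = (4c'/γ) · sinβ cosφ' / [1 − cos(β − φ')]
    = (4·40.5/18.0) · sin70.0°·cos27.3° / [1 − cos(42.7°)]
    = 9.000 · 0.9397·0.8886 / [1 − 0.7349]
    = 9.000 · 0.8350 / 0.2651
    = 28.35 m

H_c = 28.35 m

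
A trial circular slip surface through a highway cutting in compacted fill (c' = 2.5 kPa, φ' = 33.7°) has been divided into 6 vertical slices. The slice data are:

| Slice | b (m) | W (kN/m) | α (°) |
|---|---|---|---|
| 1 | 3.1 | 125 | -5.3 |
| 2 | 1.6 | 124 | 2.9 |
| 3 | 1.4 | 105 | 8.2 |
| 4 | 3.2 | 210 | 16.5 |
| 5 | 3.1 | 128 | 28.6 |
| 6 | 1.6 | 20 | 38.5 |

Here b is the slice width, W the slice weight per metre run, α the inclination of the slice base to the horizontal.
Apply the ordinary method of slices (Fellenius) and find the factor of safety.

FS = 3.44

Ordinary method of slices: FS = Σ[c'·Δl_i + (W_i cosα_i)·tanφ'] / Σ W_i sinα_i, with Δl_i = b_i / cosα_i.
Slice 1: Δl = 3.1/cos(-5.3°) = 3.113 m; N'_1 = 125·cos(-5.3°) = 124.5; c'Δl = 7.78; W sinα = -11.5
Slice 2: Δl = 1.6/cos2.9° = 1.602 m; N'_2 = 124·cos2.9° = 123.8; c'Δl = 4.01; W sinα = 6.3
Slice 3: Δl = 1.4/cos8.2° = 1.414 m; N'_3 = 105·cos8.2° = 103.9; c'Δl = 3.54; W sinα = 15.0
Slice 4: Δl = 3.2/cos16.5° = 3.337 m; N'_4 = 210·cos16.5° = 201.4; c'Δl = 8.34; W sinα = 59.6
Slice 5: Δl = 3.1/cos28.6° = 3.531 m; N'_5 = 128·cos28.6° = 112.4; c'Δl = 8.83; W sinα = 61.3
Slice 6: Δl = 1.6/cos38.5° = 2.044 m; N'_6 = 20·cos38.5° = 15.7; c'Δl = 5.11; W sinα = 12.5
Σc'Δl = 37.6 kN/m; ΣN' = 681.6 kN/m; ΣW sinα = 143.1 kN/m
Resisting = 37.6 + 681.6·tan33.7° = 37.6 + 454.6 = 492.2 kN/m
FS = 492.2 / 143.1 = 3.440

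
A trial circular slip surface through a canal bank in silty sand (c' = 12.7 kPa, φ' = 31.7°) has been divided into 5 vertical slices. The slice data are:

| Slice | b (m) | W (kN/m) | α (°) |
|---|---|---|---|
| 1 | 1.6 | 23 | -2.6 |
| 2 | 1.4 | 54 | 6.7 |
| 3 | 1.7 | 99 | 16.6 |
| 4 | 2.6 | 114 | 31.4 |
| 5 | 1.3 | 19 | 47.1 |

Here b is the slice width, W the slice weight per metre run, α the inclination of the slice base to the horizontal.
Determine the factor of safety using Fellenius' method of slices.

FS = 2.79

Ordinary method of slices: FS = Σ[c'·Δl_i + (W_i cosα_i)·tanφ'] / Σ W_i sinα_i, with Δl_i = b_i / cosα_i.
Slice 1: Δl = 1.6/cos(-2.6°) = 1.602 m; N'_1 = 23·cos(-2.6°) = 23.0; c'Δl = 20.34; W sinα = -1.0
Slice 2: Δl = 1.4/cos6.7° = 1.410 m; N'_2 = 54·cos6.7° = 53.6; c'Δl = 17.90; W sinα = 6.3
Slice 3: Δl = 1.7/cos16.6° = 1.774 m; N'_3 = 99·cos16.6° = 94.9; c'Δl = 22.53; W sinα = 28.3
Slice 4: Δl = 2.6/cos31.4° = 3.046 m; N'_4 = 114·cos31.4° = 97.3; c'Δl = 38.69; W sinα = 59.4
Slice 5: Δl = 1.3/cos47.1° = 1.910 m; N'_5 = 19·cos47.1° = 12.9; c'Δl = 24.25; W sinα = 13.9
Σc'Δl = 123.7 kN/m; ΣN' = 281.7 kN/m; ΣW sinα = 106.9 kN/m
Resisting = 123.7 + 281.7·tan31.7° = 123.7 + 174.0 = 297.7 kN/m
FS = 297.7 / 106.9 = 2.786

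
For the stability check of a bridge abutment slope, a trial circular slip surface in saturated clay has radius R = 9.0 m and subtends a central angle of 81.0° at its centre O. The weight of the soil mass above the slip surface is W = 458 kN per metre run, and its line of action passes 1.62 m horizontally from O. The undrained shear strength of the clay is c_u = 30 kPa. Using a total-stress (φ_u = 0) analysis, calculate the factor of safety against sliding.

FS = 4.63

Taking moments about the centre O, the resisting moment is provided by the undrained shear strength acting along the arc:
Arc length L_a = R·θ = 9.0·(81.0°·π/180) = 9.0·1.4137 = 12.72 m
M_R = c_u·L_a·R = 30·12.72·9.0 = 3435.3 kN·m/m
M_D = W·d = 458·1.62 = 742.0 kN·m/m
FS = M_R / M_D = 3435.3 / 742.0 = 4.630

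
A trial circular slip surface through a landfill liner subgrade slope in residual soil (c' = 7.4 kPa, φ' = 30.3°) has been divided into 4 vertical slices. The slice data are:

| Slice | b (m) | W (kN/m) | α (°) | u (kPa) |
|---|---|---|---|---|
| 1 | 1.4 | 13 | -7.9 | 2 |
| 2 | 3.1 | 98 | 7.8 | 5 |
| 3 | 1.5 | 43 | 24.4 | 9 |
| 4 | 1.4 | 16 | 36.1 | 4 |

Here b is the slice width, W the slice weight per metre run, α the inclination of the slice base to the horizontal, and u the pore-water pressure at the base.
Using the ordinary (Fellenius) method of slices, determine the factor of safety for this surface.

FS = 3.35

Ordinary method of slices: FS = Σ[c'·Δl_i + (W_i cosα_i − u_i·Δl_i)·tanφ'] / Σ W_i sinα_i, with Δl_i = b_i / cosα_i.
Slice 1: Δl = 1.4/cos(-7.9°) = 1.413 m; N'_1 = 13·cos(-7.9°) − 2·1.413 = 10.0; c'Δl = 10.46; W sinα = -1.8
Slice 2: Δl = 3.1/cos7.8° = 3.129 m; N'_2 = 98·cos7.8° − 5·3.129 = 81.4; c'Δl = 23.15; W sinα = 13.3
Slice 3: Δl = 1.5/cos24.4° = 1.647 m; N'_3 = 43·cos24.4° − 9·1.647 = 24.3; c'Δl = 12.19; W sinα = 17.8
Slice 4: Δl = 1.4/cos36.1° = 1.733 m; N'_4 = 16·cos36.1° − 4·1.733 = 6.0; c'Δl = 12.82; W sinα = 9.4
Σc'Δl = 58.6 kN/m; ΣN' = 121.8 kN/m; ΣW sinα = 38.7 kN/m
Resisting = 58.6 + 121.8·tan30.3° = 58.6 + 71.2 = 129.8 kN/m
FS = 129.8 / 38.7 = 3.354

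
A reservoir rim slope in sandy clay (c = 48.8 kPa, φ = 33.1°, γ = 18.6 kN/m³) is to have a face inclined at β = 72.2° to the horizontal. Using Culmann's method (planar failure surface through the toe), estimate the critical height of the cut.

H_c = 37.38 m

Culmann's analysis gives the critical failure plane at α_cr = (β + φ)/2 = (72.2 + 33.1)/2 = 52.7°, and the critical height
H_c = (4c/γ) · sinβ cosφ / [1 − cos(β − φ)]
    = (4·48.8/18.6) · sin72.2°·cos33.1° / [1 − cos(39.1°)]
    = 10.495 · 0.9521·0.8377 / [1 − 0.7760]
    = 10.495 · 0.7976 / 0.2240
    = 37.38 m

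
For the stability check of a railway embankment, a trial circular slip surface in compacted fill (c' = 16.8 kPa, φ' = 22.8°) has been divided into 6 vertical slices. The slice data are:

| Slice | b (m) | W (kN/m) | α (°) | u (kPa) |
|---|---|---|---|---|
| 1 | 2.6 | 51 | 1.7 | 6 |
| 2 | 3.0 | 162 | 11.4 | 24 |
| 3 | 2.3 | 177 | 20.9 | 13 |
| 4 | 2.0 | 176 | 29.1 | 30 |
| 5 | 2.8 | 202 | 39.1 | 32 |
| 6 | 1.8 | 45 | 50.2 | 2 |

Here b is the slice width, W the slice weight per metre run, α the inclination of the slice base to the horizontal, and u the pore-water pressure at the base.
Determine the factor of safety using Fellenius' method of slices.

FS = 1.31

Ordinary method of slices: FS = Σ[c'·Δl_i + (W_i cosα_i − u_i·Δl_i)·tanφ'] / Σ W_i sinα_i, with Δl_i = b_i / cosα_i.
Slice 1: Δl = 2.6/cos1.7° = 2.601 m; N'_1 = 51·cos1.7° − 6·2.601 = 35.4; c'Δl = 43.70; W sinα = 1.5
Slice 2: Δl = 3.0/cos11.4° = 3.060 m; N'_2 = 162·cos11.4° − 24·3.060 = 85.4; c'Δl = 51.41; W sinα = 32.0
Slice 3: Δl = 2.3/cos20.9° = 2.462 m; N'_3 = 177·cos20.9° − 13·2.462 = 133.3; c'Δl = 41.36; W sinα = 63.1
Slice 4: Δl = 2.0/cos29.1° = 2.289 m; N'_4 = 176·cos29.1° − 30·2.289 = 85.1; c'Δl = 38.45; W sinα = 85.6
Slice 5: Δl = 2.8/cos39.1° = 3.608 m; N'_5 = 202·cos39.1° − 32·3.608 = 41.3; c'Δl = 60.61; W sinα = 127.4
Slice 6: Δl = 1.8/cos50.2° = 2.812 m; N'_6 = 45·cos50.2° − 2·2.812 = 23.2; c'Δl = 47.24; W sinα = 34.6
Σc'Δl = 282.8 kN/m; ΣN' = 403.7 kN/m; ΣW sinα = 344.2 kN/m
Resisting = 282.8 + 403.7·tan22.8° = 282.8 + 169.7 = 452.5 kN/m
FS = 452.5 / 344.2 = 1.314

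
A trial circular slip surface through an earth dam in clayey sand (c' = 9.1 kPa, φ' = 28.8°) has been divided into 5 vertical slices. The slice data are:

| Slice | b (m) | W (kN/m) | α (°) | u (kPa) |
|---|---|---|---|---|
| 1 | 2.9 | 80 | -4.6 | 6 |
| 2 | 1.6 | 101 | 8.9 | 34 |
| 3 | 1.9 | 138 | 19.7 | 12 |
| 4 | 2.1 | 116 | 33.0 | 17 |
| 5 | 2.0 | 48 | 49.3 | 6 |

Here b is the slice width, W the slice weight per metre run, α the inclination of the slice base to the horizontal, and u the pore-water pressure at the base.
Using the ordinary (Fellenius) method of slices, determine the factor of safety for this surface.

FS = 1.70

Ordinary method of slices: FS = Σ[c'·Δl_i + (W_i cosα_i − u_i·Δl_i)·tanφ'] / Σ W_i sinα_i, with Δl_i = b_i / cosα_i.
Slice 1: Δl = 2.9/cos(-4.6°) = 2.909 m; N'_1 = 80·cos(-4.6°) − 6·2.909 = 62.3; c'Δl = 26.48; W sinα = -6.4
Slice 2: Δl = 1.6/cos8.9° = 1.619 m; N'_2 = 101·cos8.9° − 34·1.619 = 44.7; c'Δl = 14.74; W sinα = 15.6
Slice 3: Δl = 1.9/cos19.7° = 2.018 m; N'_3 = 138·cos19.7° − 12·2.018 = 105.7; c'Δl = 18.36; W sinα = 46.5
Slice 4: Δl = 2.1/cos33.0° = 2.504 m; N'_4 = 116·cos33.0° − 17·2.504 = 54.7; c'Δl = 22.79; W sinα = 63.2
Slice 5: Δl = 2.0/cos49.3° = 3.067 m; N'_5 = 48·cos49.3° − 6·3.067 = 12.9; c'Δl = 27.91; W sinα = 36.4
Σc'Δl = 110.3 kN/m; ΣN' = 280.3 kN/m; ΣW sinα = 155.3 kN/m
Resisting = 110.3 + 280.3·tan28.8° = 110.3 + 154.1 = 264.4 kN/m
FS = 264.4 / 155.3 = 1.702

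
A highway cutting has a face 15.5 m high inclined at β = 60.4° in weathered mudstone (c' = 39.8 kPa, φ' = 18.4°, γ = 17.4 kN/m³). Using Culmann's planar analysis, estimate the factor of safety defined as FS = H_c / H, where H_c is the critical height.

FS = 1.90

H_c = (4c'/γ) · sinβ cosφ' / [1 − cos(β − φ')]
    = (4·39.8/17.4) · sin60.4°·cos18.4° / [1 − cos42.0°]
    = 9.149 · 0.8250 / 0.2569 = 29.39 m
FS = H_c / H = 29.39 / 15.5 = 1.896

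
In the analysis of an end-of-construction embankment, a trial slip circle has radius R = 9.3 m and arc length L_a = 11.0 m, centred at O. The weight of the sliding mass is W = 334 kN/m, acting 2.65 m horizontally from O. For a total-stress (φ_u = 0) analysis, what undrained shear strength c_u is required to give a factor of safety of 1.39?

FS = c_u·L_a·R / (W·d), so c_u = FS·W·d / (L_a·R).
c_u = 1.39·334·2.65 / (11.00·9.3) = 1230.3 / 102.30 = 12.03 kPa

c_u = 12.0 kPa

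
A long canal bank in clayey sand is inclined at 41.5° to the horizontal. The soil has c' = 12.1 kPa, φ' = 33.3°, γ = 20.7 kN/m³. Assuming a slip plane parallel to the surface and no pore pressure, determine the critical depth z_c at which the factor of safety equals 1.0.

Setting FS = 1.00 in FS = [c' + γz cos²β tanφ'] / [γz sinβ cosβ] and solving for z:
z = c' / [γ cosβ (FS·sinβ − cosβ·tanφ')]
  = 12.1 / [20.7·cos41.5°·(1.00·sin41.5° − cos41.5°·tan33.3°)]
  = 12.1 / [20.7·0.7490·(1.00·0.6626 − 0.7490·0.6569)]
  = 12.1 / 2.6456 = 4.574 m

z_c = 4.57 m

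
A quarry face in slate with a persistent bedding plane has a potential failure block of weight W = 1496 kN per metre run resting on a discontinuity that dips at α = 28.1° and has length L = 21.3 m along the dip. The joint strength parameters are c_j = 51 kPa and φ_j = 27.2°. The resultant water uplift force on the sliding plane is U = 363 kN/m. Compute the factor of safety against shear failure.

FS = 2.24

Resolving the block weight along and normal to the plane and applying the Mohr–Coulomb strength on the joint:
N' = W cosα − U = 1496·cos28.1° − 363 = 956.7 kN/m
Driving force T = W sinα = 1496·sin28.1° = 704.6 kN/m
Resisting force R = c_j·L + N'·tanφ_j = 51·21.3 + 956.7·tan27.2° = 1086.3 + 491.7 = 1578.0 kN/m
FS = R / T = 1578.0 / 704.6 = 2.239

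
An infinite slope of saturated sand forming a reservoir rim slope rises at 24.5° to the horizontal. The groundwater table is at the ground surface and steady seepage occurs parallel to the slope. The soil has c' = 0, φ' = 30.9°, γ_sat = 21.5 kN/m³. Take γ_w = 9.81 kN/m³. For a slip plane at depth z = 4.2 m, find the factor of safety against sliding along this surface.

With seepage parallel to the slope and the water table at the surface, the effective normal stress on the slip plane uses the buoyant unit weight γ' = γ_sat − γ_w while the driving shear stress uses γ_sat:
FS = [c' + γ' z cos²β tanφ'] / [γ_sat z sinβ cosβ]
(For c' = 0 this reduces to FS = (γ'/γ_sat)·tanφ'/tanβ.)
γ' = 21.5 − 9.81 = 11.69 kN/m³
Numerator = 0.0 + 11.69·4.2·cos²24.5°·tan30.9° = 0.0 + 11.69·4.2·0.8280·0.5985 = 24.331 kPa
Denominator = 21.5·4.2·sin24.5°·cos24.5° = 21.5·4.2·0.4147·0.9100 = 34.075 kPa
FS = 24.331 / 34.075 = 0.714

FS = 0.71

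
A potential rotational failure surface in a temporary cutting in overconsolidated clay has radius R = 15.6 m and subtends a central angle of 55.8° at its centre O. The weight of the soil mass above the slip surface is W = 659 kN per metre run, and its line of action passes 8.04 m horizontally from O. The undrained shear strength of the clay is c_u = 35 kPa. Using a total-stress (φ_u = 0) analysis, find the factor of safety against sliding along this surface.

Taking moments about the centre O, the resisting moment is provided by the undrained shear strength acting along the arc:
Arc length L_a = R·θ = 15.6·(55.8°·π/180) = 15.6·0.9739 = 15.19 m
M_R = c_u·L_a·R = 35·15.19·15.6 = 8295.2 kN·m/m
M_D = W·d = 659·8.04 = 5298.4 kN·m/m
FS = M_R / M_D = 8295.2 / 5298.4 = 1.566

FS = 1.57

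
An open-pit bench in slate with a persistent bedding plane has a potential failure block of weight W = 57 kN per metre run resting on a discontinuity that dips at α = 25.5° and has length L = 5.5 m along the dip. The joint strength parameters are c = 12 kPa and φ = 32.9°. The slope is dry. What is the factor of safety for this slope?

Resolving the block weight along and normal to the plane and applying the Mohr–Coulomb strength on the joint:
N' = W cosα = 57·cos25.5° = 51.4 kN/m
Driving force T = W sinα = 57·sin25.5° = 24.5 kN/m
Resisting force R = c·L + N'·tanφ = 12·5.5 + 51.4·tan32.9° = 66.0 + 33.3 = 99.3 kN/m
FS = R / T = 99.3 / 24.5 = 4.046

FS = 4.05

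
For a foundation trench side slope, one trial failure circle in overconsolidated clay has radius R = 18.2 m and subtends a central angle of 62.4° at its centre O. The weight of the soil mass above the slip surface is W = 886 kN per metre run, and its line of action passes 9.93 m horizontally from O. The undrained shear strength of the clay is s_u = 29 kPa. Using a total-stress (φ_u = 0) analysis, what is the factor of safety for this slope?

FS = 1.19

Taking moments about the centre O, the resisting moment is provided by the undrained shear strength acting along the arc:
Arc length L_a = R·θ = 18.2·(62.4°·π/180) = 18.2·1.0891 = 19.82 m
M_R = s_u·L_a·R = 29·19.82·18.2 = 10461.7 kN·m/m
M_D = W·d = 886·9.93 = 8798.0 kN·m/m
FS = M_R / M_D = 10461.7 / 8798.0 = 1.189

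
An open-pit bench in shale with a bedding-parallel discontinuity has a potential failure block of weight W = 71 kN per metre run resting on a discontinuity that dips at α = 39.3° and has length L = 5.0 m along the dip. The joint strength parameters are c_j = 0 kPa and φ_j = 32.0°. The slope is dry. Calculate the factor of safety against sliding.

Resolving the block weight along and normal to the plane and applying the Mohr–Coulomb strength on the joint:
N' = W cosα = 71·cos39.3° = 54.9 kN/m
Driving force T = W sinα = 71·sin39.3° = 45.0 kN/m
Resisting force R = c_j·L + N'·tanφ_j = 0·5.0 + 54.9·tan32.0° = 0.0 + 34.3 = 34.3 kN/m
FS = R / T = 34.3 / 45.0 = 0.763

FS = 0.76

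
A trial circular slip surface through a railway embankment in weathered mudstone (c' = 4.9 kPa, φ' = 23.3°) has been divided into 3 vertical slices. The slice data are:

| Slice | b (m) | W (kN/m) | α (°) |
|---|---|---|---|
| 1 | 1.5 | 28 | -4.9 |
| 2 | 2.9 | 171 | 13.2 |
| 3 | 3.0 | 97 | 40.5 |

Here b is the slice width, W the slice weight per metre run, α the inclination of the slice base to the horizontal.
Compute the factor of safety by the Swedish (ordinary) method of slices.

FS = 1.57

Ordinary method of slices: FS = Σ[c'·Δl_i + (W_i cosα_i)·tanφ'] / Σ W_i sinα_i, with Δl_i = b_i / cosα_i.
Slice 1: Δl = 1.5/cos(-4.9°) = 1.506 m; N'_1 = 28·cos(-4.9°) = 27.9; c'Δl = 7.38; W sinα = -2.4
Slice 2: Δl = 2.9/cos13.2° = 2.979 m; N'_2 = 171·cos13.2° = 166.5; c'Δl = 14.60; W sinα = 39.0
Slice 3: Δl = 3.0/cos40.5° = 3.945 m; N'_3 = 97·cos40.5° = 73.8; c'Δl = 19.33; W sinα = 63.0
Σc'Δl = 41.3 kN/m; ΣN' = 268.1 kN/m; ΣW sinα = 99.7 kN/m
Resisting = 41.3 + 268.1·tan23.3° = 41.3 + 115.5 = 156.8 kN/m
FS = 156.8 / 99.7 = 1.573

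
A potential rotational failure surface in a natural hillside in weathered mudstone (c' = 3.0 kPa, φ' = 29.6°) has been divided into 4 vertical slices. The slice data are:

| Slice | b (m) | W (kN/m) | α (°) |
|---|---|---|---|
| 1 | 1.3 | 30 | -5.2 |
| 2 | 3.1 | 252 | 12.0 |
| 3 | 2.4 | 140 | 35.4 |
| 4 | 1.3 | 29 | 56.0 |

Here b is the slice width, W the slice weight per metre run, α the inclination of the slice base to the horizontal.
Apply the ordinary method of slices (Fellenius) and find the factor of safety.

Ordinary method of slices: FS = Σ[c'·Δl_i + (W_i cosα_i)·tanφ'] / Σ W_i sinα_i, with Δl_i = b_i / cosα_i.
Slice 1: Δl = 1.3/cos(-5.2°) = 1.305 m; N'_1 = 30·cos(-5.2°) = 29.9; c'Δl = 3.92; W sinα = -2.7
Slice 2: Δl = 3.1/cos12.0° = 3.169 m; N'_2 = 252·cos12.0° = 246.5; c'Δl = 9.51; W sinα = 52.4
Slice 3: Δl = 2.4/cos35.4° = 2.944 m; N'_3 = 140·cos35.4° = 114.1; c'Δl = 8.83; W sinα = 81.1
Slice 4: Δl = 1.3/cos56.0° = 2.325 m; N'_4 = 29·cos56.0° = 16.2; c'Δl = 6.97; W sinα = 24.0
Σc'Δl = 29.2 kN/m; ΣN' = 406.7 kN/m; ΣW sinα = 154.8 kN/m
Resisting = 29.2 + 406.7·tan29.6° = 29.2 + 231.0 = 260.3 kN/m
FS = 260.3 / 154.8 = 1.681

FS = 1.68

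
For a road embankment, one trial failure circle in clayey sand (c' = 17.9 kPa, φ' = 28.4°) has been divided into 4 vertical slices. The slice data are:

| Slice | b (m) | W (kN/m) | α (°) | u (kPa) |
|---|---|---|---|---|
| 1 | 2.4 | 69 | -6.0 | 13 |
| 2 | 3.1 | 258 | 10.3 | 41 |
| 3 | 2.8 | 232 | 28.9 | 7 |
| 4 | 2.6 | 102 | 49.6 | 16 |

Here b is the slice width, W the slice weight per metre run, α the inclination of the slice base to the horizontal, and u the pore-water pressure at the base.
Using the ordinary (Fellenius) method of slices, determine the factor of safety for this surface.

Ordinary method of slices: FS = Σ[c'·Δl_i + (W_i cosα_i − u_i·Δl_i)·tanφ'] / Σ W_i sinα_i, with Δl_i = b_i / cosα_i.
Slice 1: Δl = 2.4/cos(-6.0°) = 2.413 m; N'_1 = 69·cos(-6.0°) − 13·2.413 = 37.3; c'Δl = 43.20; W sinα = -7.2
Slice 2: Δl = 3.1/cos10.3° = 3.151 m; N'_2 = 258·cos10.3° − 41·3.151 = 124.7; c'Δl = 56.40; W sinα = 46.1
Slice 3: Δl = 2.8/cos28.9° = 3.198 m; N'_3 = 232·cos28.9° − 7·3.198 = 180.7; c'Δl = 57.25; W sinα = 112.1
Slice 4: Δl = 2.6/cos49.6° = 4.012 m; N'_4 = 102·cos49.6° − 16·4.012 = 1.9; c'Δl = 71.81; W sinα = 77.7
Σc'Δl = 228.7 kN/m; ΣN' = 344.6 kN/m; ΣW sinα = 228.7 kN/m
Resisting = 228.7 + 344.6·tan28.4° = 228.7 + 186.3 = 415.0 kN/m
FS = 415.0 / 228.7 = 1.814

FS = 1.81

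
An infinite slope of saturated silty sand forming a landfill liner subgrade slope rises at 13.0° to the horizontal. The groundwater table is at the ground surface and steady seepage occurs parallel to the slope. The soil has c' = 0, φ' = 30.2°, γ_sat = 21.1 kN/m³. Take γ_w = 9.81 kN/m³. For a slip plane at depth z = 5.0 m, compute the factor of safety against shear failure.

With seepage parallel to the slope and the water table at the surface, the effective normal stress on the slip plane uses the buoyant unit weight γ' = γ_sat − γ_w while the driving shear stress uses γ_sat:
FS = [c' + γ' z cos²β tanφ'] / [γ_sat z sinβ cosβ]
(For c' = 0 this reduces to FS = (γ'/γ_sat)·tanφ'/tanβ.)
γ' = 21.1 − 9.81 = 11.29 kN/m³
Numerator = 0.0 + 11.29·5.0·cos²13.0°·tan30.2° = 0.0 + 11.29·5.0·0.9494·0.5820 = 31.192 kPa
Denominator = 21.1·5.0·sin13.0°·cos13.0° = 21.1·5.0·0.2250·0.9744 = 23.124 kPa
FS = 31.192 / 23.124 = 1.349

FS = 1.35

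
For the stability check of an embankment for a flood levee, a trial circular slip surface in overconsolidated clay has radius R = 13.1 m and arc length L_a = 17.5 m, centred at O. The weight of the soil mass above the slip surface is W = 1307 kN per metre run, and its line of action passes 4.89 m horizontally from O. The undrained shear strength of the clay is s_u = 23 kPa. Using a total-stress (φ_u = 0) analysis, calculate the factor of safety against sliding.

Taking moments about the centre O, the resisting moment is provided by the undrained shear strength acting along the arc:
M_R = s_u·L_a·R = 23·17.50·13.1 = 5272.8 kN·m/m
M_D = W·d = 1307·4.89 = 6391.2 kN·m/m
FS = M_R / M_D = 5272.8 / 6391.2 = 0.825

FS = 0.82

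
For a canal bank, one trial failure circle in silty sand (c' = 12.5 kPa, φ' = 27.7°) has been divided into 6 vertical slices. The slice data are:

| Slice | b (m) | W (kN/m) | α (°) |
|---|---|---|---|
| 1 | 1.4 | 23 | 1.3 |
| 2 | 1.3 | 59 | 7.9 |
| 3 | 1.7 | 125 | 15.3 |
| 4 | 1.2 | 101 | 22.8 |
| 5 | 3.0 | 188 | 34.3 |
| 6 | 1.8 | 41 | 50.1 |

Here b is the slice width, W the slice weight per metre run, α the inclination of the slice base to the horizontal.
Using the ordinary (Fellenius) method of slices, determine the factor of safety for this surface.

FS = 1.85

Ordinary method of slices: FS = Σ[c'·Δl_i + (W_i cosα_i)·tanφ'] / Σ W_i sinα_i, with Δl_i = b_i / cosα_i.
Slice 1: Δl = 1.4/cos1.3° = 1.400 m; N'_1 = 23·cos1.3° = 23.0; c'Δl = 17.50; W sinα = 0.5
Slice 2: Δl = 1.3/cos7.9° = 1.312 m; N'_2 = 59·cos7.9° = 58.4; c'Δl = 16.41; W sinα = 8.1
Slice 3: Δl = 1.7/cos15.3° = 1.762 m; N'_3 = 125·cos15.3° = 120.6; c'Δl = 22.03; W sinα = 33.0
Slice 4: Δl = 1.2/cos22.8° = 1.302 m; N'_4 = 101·cos22.8° = 93.1; c'Δl = 16.27; W sinα = 39.1
Slice 5: Δl = 3.0/cos34.3° = 3.632 m; N'_5 = 188·cos34.3° = 155.3; c'Δl = 45.39; W sinα = 105.9
Slice 6: Δl = 1.8/cos50.1° = 2.806 m; N'_6 = 41·cos50.1° = 26.3; c'Δl = 35.08; W sinα = 31.5
Σc'Δl = 152.7 kN/m; ΣN' = 476.7 kN/m; ΣW sinα = 218.2 kN/m
Resisting = 152.7 + 476.7·tan27.7° = 152.7 + 250.3 = 403.0 kN/m
FS = 403.0 / 218.2 = 1.847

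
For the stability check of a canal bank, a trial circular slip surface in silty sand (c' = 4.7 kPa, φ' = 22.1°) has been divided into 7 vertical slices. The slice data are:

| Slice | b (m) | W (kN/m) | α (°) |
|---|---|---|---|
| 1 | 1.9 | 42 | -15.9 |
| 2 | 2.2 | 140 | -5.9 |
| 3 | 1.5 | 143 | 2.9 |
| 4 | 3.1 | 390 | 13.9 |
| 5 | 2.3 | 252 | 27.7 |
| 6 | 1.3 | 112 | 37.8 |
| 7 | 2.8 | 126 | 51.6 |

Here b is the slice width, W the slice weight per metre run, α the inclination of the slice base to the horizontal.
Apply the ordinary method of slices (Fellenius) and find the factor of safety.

FS = 1.46

Ordinary method of slices: FS = Σ[c'·Δl_i + (W_i cosα_i)·tanφ'] / Σ W_i sinα_i, with Δl_i = b_i / cosα_i.
Slice 1: Δl = 1.9/cos(-15.9°) = 1.976 m; N'_1 = 42·cos(-15.9°) = 40.4; c'Δl = 9.29; W sinα = -11.5
Slice 2: Δl = 2.2/cos(-5.9°) = 2.212 m; N'_2 = 140·cos(-5.9°) = 139.3; c'Δl = 10.40; W sinα = -14.4
Slice 3: Δl = 1.5/cos2.9° = 1.502 m; N'_3 = 143·cos2.9° = 142.8; c'Δl = 7.06; W sinα = 7.2
Slice 4: Δl = 3.1/cos13.9° = 3.194 m; N'_4 = 390·cos13.9° = 378.6; c'Δl = 15.01; W sinα = 93.7
Slice 5: Δl = 2.3/cos27.7° = 2.598 m; N'_5 = 252·cos27.7° = 223.1; c'Δl = 12.21; W sinα = 117.1
Slice 6: Δl = 1.3/cos37.8° = 1.645 m; N'_6 = 112·cos37.8° = 88.5; c'Δl = 7.73; W sinα = 68.6
Slice 7: Δl = 2.8/cos51.6° = 4.508 m; N'_7 = 126·cos51.6° = 78.3; c'Δl = 21.19; W sinα = 98.7
Σc'Δl = 82.9 kN/m; ΣN' = 1090.9 kN/m; ΣW sinα = 359.6 kN/m
Resisting = 82.9 + 1090.9·tan22.1° = 82.9 + 443.0 = 525.9 kN/m
FS = 525.9 / 359.6 = 1.463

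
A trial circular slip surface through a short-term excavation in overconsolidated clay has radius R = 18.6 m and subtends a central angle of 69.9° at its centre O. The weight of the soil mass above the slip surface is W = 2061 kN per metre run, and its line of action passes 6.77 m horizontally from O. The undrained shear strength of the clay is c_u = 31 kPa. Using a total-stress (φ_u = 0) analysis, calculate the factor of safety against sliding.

Taking moments about the centre O, the resisting moment is provided by the undrained shear strength acting along the arc:
Arc length L_a = R·θ = 18.6·(69.9°·π/180) = 18.6·1.2200 = 22.69 m
M_R = c_u·L_a·R = 31·22.69·18.6 = 13084.0 kN·m/m
M_D = W·d = 2061·6.77 = 13953.0 kN·m/m
FS = M_R / M_D = 13084.0 / 13953.0 = 0.938

FS = 0.94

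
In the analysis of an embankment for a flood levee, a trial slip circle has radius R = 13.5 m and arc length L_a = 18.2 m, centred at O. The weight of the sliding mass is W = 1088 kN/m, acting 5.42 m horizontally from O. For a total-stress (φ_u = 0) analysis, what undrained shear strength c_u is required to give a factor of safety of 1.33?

c_u = 31.9 kPa

FS = c_u·L_a·R / (W·d), so c_u = FS·W·d / (L_a·R).
c_u = 1.33·1088·5.42 / (18.20·13.5) = 7843.0 / 245.70 = 31.92 kPa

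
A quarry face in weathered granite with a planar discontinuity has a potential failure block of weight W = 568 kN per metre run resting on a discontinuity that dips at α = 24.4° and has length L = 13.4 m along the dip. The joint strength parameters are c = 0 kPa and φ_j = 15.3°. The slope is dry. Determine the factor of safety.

Resolving the block weight along and normal to the plane and applying the Mohr–Coulomb strength on the joint:
N' = W cosα = 568·cos24.4° = 517.3 kN/m
Driving force T = W sinα = 568·sin24.4° = 234.6 kN/m
Resisting force R = c·L + N'·tanφ_j = 0·13.4 + 517.3·tan15.3° = 0.0 + 141.5 = 141.5 kN/m
FS = R / T = 141.5 / 234.6 = 0.603

FS = 0.60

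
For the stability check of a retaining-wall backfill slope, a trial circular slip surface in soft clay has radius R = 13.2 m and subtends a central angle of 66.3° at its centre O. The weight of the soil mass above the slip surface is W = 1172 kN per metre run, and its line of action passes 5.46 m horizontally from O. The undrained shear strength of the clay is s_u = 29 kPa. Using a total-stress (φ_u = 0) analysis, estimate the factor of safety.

FS = 0.91

Taking moments about the centre O, the resisting moment is provided by the undrained shear strength acting along the arc:
Arc length L_a = R·θ = 13.2·(66.3°·π/180) = 13.2·1.1572 = 15.27 m
M_R = s_u·L_a·R = 29·15.27·13.2 = 5847.0 kN·m/m
M_D = W·d = 1172·5.46 = 6399.1 kN·m/m
FS = M_R / M_D = 5847.0 / 6399.1 = 0.914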